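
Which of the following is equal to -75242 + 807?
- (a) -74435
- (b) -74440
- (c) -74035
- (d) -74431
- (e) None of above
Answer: a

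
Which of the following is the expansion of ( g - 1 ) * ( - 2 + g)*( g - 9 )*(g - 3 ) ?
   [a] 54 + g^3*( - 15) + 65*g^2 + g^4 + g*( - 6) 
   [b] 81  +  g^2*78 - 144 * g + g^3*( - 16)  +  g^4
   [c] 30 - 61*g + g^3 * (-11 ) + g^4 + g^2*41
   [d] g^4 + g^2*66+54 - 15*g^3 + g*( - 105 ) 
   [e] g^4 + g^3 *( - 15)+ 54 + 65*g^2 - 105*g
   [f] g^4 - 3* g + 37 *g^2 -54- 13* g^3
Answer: e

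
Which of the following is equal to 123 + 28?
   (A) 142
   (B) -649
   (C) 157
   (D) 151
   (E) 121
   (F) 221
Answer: D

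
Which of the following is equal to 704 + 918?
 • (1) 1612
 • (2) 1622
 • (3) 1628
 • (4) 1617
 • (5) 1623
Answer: 2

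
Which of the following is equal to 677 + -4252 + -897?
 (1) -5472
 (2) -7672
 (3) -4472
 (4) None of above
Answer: 3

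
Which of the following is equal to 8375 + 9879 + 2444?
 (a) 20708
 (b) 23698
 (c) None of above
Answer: c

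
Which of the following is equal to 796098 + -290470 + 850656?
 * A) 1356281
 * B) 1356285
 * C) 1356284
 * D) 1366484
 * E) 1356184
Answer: C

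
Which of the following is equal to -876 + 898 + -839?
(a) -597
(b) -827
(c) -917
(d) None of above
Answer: d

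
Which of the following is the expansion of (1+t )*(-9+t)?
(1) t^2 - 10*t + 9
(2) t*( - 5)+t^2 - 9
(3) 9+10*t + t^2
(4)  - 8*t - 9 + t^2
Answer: 4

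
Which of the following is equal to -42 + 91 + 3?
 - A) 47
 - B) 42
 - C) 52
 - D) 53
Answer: C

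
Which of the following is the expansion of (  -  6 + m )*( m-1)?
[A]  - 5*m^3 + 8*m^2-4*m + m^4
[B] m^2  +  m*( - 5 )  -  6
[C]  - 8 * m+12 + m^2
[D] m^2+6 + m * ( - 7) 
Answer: D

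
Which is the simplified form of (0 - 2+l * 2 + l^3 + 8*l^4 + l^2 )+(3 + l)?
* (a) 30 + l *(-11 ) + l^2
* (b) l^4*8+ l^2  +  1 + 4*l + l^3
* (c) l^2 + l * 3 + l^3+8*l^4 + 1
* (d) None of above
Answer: c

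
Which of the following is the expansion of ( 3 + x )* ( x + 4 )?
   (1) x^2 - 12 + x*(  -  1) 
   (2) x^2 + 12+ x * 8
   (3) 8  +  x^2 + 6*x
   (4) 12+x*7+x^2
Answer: 4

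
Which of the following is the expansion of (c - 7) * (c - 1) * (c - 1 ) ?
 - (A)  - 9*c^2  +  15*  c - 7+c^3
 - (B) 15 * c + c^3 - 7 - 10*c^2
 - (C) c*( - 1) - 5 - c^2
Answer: A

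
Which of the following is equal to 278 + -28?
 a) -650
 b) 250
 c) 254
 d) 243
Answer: b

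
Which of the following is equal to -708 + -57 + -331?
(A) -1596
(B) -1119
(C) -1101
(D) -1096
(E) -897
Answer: D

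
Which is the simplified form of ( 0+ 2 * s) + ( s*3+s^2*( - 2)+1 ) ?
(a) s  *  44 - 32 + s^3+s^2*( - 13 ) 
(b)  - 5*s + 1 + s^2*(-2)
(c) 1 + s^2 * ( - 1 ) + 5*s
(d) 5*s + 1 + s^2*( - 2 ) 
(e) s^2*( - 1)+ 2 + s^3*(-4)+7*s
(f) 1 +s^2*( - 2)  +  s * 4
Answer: d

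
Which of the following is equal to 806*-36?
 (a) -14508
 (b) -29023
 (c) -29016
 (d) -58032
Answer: c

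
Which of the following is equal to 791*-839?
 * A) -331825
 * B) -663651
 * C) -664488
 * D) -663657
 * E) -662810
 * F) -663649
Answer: F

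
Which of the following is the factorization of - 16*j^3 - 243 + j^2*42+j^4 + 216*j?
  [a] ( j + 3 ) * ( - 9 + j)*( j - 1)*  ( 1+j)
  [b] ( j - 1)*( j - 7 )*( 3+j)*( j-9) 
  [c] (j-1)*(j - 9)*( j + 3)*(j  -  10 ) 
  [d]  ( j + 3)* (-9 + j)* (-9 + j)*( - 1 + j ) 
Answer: d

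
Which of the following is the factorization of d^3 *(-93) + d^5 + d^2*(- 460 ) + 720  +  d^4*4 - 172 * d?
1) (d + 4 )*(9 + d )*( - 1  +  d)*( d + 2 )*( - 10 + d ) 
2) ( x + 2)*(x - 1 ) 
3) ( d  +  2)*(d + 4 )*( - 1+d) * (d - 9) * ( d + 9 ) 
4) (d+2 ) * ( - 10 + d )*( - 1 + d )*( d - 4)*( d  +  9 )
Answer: 1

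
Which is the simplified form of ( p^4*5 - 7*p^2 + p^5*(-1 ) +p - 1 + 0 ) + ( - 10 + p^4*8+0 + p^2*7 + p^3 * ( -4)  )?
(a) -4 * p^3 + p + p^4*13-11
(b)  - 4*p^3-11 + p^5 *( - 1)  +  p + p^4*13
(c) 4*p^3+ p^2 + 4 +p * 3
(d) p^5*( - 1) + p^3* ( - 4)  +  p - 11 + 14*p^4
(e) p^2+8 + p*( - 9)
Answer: b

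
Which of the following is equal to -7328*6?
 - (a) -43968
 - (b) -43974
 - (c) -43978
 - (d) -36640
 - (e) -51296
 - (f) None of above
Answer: a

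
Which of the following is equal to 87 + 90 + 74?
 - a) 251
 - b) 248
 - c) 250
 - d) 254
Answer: a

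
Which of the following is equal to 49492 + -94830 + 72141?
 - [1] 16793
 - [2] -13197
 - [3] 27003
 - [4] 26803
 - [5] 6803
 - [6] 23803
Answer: 4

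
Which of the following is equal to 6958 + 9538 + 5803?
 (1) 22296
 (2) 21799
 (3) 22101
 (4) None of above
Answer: 4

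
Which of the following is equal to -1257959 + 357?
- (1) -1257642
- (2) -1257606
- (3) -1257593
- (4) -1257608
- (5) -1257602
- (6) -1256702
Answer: 5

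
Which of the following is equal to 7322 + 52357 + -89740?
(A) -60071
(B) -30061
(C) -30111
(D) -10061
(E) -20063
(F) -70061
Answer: B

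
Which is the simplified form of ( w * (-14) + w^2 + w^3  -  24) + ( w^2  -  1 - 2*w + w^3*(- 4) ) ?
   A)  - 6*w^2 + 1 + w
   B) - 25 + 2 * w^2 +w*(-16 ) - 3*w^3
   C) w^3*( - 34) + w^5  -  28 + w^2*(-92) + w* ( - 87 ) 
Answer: B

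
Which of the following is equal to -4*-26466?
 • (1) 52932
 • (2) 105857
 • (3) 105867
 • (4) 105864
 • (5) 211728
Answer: 4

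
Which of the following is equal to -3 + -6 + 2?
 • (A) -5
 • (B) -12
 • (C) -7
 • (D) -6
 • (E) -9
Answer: C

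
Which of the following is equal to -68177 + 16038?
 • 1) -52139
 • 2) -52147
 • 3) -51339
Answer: 1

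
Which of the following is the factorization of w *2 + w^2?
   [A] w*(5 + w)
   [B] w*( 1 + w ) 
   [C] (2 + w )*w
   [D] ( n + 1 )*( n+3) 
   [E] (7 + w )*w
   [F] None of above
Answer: C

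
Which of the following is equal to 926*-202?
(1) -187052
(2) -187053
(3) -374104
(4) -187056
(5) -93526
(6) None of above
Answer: 1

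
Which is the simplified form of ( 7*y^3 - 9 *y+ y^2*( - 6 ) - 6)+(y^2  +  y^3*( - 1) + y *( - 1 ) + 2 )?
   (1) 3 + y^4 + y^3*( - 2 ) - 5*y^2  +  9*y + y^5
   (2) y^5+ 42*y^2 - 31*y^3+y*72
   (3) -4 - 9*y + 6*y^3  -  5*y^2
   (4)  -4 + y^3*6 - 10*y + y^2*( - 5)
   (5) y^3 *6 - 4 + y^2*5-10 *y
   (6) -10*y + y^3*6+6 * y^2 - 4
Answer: 4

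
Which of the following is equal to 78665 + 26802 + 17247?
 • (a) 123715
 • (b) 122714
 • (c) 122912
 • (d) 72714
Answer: b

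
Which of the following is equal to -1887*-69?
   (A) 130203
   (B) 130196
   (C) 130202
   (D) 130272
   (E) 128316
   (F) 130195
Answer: A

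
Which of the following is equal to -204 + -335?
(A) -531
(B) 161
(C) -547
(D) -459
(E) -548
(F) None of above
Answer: F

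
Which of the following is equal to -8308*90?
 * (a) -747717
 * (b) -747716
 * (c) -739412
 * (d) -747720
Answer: d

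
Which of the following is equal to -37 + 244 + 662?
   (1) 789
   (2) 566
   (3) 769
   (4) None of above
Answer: 4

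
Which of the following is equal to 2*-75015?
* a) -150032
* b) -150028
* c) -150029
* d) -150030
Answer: d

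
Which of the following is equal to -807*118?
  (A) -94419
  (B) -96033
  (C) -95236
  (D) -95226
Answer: D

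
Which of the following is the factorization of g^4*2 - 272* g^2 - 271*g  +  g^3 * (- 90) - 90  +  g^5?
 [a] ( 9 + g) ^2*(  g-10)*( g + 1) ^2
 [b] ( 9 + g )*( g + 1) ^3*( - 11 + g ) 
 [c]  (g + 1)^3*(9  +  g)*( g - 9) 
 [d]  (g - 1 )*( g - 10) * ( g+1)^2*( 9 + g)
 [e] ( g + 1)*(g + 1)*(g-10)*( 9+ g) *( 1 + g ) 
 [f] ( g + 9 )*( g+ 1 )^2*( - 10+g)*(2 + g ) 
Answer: e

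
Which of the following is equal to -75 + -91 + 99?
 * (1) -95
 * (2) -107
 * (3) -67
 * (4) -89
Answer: 3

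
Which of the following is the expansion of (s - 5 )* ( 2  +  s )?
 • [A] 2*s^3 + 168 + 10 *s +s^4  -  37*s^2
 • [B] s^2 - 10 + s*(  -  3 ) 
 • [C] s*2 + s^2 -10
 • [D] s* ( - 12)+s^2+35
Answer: B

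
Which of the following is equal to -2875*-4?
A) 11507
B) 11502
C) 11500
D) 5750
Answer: C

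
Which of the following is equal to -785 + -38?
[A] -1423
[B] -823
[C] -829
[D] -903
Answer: B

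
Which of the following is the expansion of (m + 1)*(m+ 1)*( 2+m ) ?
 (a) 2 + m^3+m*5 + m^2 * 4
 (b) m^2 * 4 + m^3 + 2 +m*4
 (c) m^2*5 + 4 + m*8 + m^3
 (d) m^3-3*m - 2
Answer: a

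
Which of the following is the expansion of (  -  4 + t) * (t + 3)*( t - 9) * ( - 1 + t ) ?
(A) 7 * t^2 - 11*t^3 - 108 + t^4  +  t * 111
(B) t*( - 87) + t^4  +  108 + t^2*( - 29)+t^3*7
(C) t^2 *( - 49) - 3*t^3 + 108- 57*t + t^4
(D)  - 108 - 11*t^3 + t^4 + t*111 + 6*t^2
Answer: A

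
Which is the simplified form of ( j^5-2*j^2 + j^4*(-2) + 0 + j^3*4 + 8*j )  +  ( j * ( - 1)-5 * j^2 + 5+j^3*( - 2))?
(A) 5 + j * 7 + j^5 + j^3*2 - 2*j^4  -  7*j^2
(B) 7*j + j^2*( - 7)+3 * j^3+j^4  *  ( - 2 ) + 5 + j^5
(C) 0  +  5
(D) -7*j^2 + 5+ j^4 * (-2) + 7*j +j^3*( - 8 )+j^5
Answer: A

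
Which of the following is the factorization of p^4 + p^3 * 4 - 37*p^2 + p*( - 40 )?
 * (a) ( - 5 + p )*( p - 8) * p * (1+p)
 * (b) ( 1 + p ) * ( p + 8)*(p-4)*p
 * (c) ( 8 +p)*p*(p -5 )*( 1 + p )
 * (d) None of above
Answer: c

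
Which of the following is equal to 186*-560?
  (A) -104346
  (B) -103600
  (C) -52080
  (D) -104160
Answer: D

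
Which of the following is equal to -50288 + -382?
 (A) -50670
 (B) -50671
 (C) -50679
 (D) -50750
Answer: A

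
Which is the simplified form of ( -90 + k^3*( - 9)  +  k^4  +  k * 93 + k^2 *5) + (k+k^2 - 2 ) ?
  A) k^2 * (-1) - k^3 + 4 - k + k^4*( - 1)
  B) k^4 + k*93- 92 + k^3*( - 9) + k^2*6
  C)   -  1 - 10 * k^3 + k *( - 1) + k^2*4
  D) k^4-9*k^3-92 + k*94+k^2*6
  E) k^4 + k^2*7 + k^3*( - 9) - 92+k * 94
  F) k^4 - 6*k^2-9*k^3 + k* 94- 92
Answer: D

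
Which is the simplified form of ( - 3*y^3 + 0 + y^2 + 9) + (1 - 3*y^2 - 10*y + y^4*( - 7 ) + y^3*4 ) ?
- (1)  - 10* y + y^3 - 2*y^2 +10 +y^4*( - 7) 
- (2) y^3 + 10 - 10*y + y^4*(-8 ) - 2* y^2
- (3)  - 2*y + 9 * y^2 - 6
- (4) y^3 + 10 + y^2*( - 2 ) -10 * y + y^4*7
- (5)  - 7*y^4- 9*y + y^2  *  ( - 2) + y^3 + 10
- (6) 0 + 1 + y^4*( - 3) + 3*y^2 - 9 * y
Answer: 1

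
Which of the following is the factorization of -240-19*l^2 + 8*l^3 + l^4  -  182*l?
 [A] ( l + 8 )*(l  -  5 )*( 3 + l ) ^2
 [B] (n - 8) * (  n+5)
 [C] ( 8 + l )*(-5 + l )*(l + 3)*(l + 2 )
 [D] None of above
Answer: C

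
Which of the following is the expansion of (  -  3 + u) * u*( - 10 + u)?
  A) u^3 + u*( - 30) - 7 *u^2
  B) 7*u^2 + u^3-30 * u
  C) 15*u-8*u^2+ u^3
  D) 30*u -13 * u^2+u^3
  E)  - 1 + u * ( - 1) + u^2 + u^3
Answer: D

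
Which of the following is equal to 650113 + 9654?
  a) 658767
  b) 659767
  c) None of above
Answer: b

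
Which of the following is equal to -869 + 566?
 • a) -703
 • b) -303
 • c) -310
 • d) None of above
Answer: b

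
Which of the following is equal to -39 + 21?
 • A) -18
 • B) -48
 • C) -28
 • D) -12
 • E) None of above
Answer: A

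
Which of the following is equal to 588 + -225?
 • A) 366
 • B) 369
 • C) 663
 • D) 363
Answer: D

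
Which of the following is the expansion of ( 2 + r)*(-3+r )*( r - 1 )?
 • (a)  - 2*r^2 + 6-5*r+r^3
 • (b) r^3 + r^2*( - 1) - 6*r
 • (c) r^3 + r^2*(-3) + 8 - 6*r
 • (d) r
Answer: a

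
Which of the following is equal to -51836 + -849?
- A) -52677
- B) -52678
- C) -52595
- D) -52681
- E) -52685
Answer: E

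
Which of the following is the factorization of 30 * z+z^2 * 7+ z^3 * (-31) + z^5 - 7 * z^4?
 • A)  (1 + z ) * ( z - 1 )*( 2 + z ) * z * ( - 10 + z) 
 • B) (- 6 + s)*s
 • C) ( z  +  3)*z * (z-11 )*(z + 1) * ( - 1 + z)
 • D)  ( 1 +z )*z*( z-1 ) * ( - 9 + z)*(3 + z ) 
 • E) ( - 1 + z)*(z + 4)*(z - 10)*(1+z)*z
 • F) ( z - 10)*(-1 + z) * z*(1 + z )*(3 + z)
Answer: F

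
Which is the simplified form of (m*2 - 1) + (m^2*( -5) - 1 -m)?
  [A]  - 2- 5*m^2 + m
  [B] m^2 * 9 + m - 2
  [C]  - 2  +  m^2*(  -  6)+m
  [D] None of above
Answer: A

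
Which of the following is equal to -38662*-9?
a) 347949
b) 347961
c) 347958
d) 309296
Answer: c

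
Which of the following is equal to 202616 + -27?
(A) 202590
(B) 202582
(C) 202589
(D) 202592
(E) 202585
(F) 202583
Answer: C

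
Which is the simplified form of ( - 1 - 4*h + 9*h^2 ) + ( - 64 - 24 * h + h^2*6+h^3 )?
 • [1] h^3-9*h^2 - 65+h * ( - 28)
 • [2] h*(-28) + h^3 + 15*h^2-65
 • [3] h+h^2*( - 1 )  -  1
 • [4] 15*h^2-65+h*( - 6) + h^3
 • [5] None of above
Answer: 2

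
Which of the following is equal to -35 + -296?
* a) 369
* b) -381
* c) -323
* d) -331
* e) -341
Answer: d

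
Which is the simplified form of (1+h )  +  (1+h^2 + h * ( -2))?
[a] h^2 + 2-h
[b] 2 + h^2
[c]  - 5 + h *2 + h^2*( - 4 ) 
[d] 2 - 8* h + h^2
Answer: a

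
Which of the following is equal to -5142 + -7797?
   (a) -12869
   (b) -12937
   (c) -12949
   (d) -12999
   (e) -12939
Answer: e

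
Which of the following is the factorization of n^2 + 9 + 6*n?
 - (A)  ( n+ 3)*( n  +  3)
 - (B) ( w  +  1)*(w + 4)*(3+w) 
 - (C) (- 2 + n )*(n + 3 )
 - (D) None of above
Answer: A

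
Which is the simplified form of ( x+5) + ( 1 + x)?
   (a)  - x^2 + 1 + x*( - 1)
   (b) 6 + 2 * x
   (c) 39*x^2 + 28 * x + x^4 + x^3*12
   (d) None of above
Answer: b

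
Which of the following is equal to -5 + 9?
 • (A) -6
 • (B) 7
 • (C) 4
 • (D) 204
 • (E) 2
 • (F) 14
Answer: C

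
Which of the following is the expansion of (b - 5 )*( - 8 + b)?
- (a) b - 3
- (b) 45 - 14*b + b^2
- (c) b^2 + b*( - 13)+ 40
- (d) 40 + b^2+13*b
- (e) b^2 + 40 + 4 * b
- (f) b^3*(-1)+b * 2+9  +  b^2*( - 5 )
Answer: c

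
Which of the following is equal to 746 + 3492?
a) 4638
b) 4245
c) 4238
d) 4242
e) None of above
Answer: c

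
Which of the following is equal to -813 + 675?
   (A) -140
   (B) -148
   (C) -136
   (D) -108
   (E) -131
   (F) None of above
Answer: F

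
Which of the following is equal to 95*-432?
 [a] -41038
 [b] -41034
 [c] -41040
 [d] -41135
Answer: c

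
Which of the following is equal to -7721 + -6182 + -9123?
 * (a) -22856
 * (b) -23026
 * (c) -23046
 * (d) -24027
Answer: b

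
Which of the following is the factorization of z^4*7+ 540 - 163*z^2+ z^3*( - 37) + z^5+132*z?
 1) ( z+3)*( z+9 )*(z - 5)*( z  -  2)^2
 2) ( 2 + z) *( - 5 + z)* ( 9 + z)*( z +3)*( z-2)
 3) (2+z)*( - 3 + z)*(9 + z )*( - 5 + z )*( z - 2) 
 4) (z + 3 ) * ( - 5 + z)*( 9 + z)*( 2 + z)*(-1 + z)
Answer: 2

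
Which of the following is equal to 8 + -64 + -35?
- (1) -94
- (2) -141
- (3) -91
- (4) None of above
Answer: 3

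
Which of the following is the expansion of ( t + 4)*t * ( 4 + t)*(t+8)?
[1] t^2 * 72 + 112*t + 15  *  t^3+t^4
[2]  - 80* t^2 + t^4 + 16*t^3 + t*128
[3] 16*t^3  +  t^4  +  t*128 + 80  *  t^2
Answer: 3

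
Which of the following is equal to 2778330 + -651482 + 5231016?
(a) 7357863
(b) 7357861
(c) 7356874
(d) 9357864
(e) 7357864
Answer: e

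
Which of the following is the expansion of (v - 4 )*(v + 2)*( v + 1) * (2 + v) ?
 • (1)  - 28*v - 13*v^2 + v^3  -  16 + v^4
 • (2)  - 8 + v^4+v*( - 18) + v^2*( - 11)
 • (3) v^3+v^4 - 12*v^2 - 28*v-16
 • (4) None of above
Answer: 3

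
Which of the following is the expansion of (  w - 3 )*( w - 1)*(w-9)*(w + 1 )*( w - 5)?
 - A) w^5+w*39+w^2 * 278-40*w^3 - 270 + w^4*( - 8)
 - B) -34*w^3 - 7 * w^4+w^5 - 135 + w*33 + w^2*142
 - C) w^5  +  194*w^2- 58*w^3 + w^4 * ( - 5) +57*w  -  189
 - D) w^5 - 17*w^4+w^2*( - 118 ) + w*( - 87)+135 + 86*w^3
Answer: D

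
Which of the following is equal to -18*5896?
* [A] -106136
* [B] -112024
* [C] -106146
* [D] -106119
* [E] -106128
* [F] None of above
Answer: E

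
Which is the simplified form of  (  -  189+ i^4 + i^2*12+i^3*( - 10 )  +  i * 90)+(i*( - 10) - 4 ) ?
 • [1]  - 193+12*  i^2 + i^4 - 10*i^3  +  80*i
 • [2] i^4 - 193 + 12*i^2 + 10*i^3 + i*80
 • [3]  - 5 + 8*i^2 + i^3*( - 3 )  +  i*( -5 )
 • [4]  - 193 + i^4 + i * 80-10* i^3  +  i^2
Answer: 1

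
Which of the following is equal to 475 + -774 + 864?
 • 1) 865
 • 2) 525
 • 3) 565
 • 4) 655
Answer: 3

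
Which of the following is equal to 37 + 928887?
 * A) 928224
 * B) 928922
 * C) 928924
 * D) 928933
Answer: C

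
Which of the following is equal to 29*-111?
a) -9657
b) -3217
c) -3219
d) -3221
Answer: c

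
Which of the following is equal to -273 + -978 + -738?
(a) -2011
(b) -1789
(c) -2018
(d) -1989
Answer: d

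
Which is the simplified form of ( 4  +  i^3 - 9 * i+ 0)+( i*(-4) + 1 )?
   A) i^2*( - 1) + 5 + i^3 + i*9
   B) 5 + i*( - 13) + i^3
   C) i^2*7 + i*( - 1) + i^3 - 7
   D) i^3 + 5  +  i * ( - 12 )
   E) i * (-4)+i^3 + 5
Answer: B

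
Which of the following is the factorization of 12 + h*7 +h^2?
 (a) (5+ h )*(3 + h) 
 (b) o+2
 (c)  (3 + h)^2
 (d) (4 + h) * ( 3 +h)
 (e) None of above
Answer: d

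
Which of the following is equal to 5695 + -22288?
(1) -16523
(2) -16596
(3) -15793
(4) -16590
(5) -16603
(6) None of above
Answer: 6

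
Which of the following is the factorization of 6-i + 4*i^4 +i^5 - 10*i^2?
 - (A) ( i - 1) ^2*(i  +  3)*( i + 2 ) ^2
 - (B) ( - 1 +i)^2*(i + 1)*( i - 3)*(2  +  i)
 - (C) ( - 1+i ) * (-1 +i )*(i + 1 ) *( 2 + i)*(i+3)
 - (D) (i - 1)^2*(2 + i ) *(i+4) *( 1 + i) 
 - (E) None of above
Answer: C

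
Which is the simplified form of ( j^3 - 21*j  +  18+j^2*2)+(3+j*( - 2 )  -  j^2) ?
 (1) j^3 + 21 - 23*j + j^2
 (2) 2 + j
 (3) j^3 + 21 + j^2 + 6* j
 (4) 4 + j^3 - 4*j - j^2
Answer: 1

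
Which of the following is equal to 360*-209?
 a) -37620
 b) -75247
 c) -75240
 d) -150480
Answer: c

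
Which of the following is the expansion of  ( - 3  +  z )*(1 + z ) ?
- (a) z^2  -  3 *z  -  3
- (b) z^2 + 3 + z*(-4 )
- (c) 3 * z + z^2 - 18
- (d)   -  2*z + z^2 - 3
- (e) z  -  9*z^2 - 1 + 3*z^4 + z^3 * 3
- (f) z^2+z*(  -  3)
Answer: d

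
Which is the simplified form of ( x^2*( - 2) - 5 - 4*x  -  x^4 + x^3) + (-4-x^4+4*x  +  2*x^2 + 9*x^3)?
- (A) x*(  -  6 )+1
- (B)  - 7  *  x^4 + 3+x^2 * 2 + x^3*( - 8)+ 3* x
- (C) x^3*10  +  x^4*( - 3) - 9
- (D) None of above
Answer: D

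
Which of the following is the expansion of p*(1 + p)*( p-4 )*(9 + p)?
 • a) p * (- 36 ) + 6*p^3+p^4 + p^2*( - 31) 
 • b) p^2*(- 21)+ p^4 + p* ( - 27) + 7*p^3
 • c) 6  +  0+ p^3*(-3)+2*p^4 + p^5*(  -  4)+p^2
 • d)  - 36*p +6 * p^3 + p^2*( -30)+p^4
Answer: a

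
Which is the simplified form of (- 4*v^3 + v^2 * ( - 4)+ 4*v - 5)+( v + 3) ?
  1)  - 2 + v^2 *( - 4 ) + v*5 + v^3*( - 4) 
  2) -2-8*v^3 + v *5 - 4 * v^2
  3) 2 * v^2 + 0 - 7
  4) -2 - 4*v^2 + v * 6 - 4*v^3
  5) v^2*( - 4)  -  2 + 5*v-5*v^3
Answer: 1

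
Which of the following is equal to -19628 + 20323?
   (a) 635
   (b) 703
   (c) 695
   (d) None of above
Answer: c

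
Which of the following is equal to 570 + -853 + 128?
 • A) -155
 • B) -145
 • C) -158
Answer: A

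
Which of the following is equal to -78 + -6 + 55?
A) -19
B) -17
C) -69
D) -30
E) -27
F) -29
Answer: F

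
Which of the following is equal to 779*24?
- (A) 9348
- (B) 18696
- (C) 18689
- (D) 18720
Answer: B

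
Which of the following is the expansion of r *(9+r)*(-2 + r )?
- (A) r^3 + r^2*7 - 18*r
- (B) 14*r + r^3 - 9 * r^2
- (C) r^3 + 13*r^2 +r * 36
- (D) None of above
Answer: A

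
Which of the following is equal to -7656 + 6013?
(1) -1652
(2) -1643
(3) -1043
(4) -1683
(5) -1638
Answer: 2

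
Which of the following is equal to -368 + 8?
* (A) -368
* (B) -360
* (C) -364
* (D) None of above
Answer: B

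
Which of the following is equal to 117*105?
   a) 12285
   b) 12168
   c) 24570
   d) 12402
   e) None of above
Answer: a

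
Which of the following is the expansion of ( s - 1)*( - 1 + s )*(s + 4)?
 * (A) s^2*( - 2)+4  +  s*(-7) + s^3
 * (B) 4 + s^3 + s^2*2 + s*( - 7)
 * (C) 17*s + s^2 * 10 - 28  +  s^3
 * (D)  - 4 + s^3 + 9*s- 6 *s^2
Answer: B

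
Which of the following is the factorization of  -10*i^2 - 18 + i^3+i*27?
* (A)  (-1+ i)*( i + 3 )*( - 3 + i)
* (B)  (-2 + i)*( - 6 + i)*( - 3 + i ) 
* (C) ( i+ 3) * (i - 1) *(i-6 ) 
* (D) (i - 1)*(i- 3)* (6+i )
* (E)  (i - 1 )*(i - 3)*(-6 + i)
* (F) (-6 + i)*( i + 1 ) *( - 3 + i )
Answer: E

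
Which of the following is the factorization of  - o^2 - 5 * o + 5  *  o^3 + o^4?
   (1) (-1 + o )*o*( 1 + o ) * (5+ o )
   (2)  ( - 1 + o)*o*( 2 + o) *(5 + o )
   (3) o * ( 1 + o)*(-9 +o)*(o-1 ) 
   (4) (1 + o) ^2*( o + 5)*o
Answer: 1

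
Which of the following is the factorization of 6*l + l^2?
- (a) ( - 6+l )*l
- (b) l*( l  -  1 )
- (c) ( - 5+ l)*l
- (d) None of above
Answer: d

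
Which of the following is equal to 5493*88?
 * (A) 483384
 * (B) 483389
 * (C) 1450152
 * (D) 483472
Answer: A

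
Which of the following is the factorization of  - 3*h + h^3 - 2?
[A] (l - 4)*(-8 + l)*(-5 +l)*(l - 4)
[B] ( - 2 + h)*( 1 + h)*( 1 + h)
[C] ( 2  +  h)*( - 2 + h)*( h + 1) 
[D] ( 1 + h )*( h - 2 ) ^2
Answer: B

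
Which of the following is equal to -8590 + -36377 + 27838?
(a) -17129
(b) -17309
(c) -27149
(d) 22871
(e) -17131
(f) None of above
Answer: a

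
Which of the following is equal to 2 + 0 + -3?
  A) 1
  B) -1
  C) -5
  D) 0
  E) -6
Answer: B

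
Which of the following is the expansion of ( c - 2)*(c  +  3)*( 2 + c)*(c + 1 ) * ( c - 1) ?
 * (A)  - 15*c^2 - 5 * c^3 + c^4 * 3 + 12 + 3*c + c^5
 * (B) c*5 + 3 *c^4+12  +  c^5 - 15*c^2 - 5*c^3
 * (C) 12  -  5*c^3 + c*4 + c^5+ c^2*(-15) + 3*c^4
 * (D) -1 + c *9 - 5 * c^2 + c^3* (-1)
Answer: C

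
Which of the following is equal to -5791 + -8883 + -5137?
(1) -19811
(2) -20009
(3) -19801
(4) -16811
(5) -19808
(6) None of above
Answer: 1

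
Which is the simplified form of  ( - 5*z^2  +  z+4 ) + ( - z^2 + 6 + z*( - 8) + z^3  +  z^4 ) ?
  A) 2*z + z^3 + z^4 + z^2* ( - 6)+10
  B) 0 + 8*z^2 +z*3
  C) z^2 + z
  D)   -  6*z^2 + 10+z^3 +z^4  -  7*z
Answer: D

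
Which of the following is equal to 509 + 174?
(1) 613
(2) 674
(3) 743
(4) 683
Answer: 4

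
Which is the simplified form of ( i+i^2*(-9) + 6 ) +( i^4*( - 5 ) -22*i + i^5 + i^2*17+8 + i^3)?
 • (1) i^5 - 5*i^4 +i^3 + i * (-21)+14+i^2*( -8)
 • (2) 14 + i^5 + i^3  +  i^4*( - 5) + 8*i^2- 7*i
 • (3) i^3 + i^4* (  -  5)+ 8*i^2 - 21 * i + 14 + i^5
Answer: 3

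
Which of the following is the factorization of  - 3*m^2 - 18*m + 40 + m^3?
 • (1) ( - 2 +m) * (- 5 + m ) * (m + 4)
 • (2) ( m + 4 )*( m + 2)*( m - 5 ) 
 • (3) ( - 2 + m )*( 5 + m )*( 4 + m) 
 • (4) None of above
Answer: 1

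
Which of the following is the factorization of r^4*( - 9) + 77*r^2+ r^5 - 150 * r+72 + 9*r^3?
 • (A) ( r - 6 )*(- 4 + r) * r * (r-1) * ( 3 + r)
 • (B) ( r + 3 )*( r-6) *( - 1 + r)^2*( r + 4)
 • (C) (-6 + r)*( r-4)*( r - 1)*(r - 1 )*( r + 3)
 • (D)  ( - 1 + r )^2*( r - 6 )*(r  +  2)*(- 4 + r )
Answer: C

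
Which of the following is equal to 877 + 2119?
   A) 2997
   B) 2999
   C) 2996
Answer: C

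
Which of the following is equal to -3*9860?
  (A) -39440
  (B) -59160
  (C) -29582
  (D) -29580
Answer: D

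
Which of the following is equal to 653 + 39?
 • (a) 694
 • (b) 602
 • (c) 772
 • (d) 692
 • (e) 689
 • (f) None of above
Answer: d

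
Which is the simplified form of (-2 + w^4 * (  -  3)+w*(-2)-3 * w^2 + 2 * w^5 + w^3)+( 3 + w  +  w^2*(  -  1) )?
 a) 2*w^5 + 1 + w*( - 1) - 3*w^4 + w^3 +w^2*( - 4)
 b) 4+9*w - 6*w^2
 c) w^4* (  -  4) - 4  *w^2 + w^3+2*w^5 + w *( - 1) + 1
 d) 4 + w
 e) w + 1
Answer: a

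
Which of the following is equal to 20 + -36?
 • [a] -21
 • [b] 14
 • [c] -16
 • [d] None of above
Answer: c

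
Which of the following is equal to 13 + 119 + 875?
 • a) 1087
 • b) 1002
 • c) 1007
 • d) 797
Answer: c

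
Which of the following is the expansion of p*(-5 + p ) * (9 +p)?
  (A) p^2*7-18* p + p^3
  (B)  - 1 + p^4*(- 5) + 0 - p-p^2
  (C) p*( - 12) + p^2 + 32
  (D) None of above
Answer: D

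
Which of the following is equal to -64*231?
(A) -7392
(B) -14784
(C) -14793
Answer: B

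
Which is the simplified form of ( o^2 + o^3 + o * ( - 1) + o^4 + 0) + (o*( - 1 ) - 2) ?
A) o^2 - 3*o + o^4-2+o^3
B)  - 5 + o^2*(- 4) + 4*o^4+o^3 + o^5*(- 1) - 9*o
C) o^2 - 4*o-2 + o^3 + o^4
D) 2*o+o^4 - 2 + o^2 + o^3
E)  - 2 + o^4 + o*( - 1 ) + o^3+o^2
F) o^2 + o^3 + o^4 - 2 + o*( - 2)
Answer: F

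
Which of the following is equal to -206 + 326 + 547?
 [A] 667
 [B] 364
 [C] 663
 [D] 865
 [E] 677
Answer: A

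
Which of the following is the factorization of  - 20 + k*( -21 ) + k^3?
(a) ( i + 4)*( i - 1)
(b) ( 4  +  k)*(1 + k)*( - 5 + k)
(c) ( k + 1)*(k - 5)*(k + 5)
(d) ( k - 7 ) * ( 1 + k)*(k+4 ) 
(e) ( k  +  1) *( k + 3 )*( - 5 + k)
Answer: b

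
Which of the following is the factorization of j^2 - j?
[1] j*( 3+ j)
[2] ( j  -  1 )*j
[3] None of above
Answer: 2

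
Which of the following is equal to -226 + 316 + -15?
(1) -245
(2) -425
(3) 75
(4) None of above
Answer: 3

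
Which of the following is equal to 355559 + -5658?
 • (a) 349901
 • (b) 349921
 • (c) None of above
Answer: a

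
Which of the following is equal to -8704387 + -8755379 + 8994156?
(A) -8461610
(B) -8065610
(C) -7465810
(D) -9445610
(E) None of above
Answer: E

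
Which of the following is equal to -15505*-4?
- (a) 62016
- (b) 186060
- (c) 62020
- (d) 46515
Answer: c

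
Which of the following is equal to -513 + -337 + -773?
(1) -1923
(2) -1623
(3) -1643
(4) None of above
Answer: 2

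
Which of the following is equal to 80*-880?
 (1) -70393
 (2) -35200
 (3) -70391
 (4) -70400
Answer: 4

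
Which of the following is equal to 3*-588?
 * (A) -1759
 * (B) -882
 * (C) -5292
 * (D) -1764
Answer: D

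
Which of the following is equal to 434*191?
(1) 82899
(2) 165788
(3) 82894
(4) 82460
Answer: 3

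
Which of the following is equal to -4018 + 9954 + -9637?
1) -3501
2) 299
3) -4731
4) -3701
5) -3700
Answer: 4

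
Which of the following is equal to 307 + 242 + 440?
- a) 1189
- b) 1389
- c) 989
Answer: c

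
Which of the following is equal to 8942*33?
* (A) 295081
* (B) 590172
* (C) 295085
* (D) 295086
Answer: D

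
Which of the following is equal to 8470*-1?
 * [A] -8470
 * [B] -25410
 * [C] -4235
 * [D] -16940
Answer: A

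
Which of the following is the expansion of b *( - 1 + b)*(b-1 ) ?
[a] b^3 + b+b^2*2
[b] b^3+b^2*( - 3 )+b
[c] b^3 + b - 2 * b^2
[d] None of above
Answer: c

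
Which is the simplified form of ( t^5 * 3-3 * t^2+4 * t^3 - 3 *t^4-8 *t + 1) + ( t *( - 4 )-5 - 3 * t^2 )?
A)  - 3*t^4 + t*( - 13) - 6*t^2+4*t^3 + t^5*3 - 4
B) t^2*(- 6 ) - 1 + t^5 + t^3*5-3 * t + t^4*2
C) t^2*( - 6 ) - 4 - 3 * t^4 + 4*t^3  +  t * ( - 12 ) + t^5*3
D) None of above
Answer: C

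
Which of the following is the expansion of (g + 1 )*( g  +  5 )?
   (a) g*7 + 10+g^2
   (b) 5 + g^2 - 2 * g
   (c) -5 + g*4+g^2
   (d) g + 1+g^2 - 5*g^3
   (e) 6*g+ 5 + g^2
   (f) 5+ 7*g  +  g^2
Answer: e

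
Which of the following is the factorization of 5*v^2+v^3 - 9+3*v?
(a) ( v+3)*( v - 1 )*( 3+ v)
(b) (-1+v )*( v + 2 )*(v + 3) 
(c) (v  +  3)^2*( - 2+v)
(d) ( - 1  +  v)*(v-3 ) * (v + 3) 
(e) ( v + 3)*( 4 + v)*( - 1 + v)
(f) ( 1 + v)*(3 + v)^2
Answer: a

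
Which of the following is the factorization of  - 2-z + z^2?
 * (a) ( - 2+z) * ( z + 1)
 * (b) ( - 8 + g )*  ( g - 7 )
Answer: a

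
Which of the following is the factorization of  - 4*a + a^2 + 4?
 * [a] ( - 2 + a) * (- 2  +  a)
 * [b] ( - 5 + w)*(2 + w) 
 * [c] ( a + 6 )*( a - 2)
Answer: a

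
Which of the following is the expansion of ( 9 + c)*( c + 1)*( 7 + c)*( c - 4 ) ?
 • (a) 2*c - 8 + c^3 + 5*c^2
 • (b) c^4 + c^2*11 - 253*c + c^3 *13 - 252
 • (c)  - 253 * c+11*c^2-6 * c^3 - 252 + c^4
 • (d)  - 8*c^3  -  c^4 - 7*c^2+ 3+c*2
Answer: b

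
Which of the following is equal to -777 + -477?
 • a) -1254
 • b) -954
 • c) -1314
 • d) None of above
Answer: a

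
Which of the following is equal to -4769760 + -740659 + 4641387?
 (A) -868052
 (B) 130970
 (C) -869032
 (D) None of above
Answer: C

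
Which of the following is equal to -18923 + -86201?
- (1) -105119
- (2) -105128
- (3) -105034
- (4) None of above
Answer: 4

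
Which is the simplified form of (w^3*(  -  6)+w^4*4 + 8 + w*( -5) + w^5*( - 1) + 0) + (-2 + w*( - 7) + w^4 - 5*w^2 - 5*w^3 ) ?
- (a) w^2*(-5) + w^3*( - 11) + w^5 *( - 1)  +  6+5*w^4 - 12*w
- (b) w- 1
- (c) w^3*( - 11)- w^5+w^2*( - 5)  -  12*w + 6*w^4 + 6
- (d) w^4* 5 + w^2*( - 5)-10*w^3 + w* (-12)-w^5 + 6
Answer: a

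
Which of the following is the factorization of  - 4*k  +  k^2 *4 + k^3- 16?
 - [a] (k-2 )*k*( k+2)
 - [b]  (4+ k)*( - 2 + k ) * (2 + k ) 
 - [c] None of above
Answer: b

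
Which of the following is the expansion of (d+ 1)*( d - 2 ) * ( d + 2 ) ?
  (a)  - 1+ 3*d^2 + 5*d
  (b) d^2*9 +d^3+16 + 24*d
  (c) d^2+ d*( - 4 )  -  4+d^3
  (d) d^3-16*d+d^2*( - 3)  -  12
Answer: c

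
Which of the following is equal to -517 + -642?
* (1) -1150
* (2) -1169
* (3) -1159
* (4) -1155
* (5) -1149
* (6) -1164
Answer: 3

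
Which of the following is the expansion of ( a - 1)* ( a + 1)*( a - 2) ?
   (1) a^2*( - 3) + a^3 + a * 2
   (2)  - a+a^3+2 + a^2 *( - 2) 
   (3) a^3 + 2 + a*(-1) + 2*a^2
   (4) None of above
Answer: 2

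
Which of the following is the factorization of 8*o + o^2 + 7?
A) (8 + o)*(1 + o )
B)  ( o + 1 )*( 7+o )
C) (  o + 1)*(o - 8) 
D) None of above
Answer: B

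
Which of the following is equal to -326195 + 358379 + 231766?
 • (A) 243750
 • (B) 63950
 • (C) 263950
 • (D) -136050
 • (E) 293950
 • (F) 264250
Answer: C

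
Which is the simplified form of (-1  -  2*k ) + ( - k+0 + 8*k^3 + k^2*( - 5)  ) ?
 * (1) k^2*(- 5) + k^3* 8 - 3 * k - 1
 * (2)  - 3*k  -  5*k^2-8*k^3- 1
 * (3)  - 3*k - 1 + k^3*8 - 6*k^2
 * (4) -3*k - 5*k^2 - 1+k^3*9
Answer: 1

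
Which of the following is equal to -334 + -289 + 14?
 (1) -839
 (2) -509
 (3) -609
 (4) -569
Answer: 3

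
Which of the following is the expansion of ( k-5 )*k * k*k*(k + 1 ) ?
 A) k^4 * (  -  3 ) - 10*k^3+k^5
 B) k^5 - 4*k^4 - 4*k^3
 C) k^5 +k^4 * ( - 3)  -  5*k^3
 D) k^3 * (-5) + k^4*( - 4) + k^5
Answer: D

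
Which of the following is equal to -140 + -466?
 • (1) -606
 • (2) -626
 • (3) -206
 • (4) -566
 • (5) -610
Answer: 1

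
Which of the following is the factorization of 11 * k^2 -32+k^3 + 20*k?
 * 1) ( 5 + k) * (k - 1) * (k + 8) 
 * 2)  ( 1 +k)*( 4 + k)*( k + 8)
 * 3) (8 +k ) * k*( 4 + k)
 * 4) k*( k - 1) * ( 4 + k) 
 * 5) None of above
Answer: 5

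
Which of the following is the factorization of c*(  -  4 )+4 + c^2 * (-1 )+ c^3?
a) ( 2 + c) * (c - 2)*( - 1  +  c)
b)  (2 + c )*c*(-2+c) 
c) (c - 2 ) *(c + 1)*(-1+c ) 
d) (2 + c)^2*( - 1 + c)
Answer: a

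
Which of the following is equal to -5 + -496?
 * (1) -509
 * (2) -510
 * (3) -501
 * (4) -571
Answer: 3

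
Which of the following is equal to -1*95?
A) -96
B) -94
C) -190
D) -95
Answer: D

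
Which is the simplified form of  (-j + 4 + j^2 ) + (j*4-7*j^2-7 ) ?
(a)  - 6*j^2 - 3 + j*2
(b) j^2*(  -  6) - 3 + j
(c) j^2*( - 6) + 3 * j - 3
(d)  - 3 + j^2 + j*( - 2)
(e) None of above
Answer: c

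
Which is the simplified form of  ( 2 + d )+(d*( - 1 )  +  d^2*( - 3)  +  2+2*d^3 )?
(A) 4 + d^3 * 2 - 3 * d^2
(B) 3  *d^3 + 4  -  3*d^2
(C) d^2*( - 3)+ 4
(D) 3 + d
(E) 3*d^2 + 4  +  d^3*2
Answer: A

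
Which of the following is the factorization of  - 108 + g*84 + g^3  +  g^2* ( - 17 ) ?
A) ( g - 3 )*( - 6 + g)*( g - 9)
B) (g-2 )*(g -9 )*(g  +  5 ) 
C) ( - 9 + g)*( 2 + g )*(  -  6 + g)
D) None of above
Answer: D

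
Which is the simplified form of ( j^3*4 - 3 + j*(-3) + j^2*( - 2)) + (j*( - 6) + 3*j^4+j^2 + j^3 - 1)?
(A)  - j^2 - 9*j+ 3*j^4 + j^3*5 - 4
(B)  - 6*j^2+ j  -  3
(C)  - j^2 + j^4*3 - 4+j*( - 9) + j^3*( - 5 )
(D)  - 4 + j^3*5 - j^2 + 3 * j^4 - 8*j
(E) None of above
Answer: A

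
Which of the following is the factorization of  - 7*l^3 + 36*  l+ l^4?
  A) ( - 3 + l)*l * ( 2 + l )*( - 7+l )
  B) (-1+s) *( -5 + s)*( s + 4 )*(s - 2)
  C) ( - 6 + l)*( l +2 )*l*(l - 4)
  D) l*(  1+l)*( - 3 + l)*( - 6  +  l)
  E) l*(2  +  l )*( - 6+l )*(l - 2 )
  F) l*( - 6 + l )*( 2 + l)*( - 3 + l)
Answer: F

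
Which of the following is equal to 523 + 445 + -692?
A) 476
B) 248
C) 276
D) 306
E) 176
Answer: C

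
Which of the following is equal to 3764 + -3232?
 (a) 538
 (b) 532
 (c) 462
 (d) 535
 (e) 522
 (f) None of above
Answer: b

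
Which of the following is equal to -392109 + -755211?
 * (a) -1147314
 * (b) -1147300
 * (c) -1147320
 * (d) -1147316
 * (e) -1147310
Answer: c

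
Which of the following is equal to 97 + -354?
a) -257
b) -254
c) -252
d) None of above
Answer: a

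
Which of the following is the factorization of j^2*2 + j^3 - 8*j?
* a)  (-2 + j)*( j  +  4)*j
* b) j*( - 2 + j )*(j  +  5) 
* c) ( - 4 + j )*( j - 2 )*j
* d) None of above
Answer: a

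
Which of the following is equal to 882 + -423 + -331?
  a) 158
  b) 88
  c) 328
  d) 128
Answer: d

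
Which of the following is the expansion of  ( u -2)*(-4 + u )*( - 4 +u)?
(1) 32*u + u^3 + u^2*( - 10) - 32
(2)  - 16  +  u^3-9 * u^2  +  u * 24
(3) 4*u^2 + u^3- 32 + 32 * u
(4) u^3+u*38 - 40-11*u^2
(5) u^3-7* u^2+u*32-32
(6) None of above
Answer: 1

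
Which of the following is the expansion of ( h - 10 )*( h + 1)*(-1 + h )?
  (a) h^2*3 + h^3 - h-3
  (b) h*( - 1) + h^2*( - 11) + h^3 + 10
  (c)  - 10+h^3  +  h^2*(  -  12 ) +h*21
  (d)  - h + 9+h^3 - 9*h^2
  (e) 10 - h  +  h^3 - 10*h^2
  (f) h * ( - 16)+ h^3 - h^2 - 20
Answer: e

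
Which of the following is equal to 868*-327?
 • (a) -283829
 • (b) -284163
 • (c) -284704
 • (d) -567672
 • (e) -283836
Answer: e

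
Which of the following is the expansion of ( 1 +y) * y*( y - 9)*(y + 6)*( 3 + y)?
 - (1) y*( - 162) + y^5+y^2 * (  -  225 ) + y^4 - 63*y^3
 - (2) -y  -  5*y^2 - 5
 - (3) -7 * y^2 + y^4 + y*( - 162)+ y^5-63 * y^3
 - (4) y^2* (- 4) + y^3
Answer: 1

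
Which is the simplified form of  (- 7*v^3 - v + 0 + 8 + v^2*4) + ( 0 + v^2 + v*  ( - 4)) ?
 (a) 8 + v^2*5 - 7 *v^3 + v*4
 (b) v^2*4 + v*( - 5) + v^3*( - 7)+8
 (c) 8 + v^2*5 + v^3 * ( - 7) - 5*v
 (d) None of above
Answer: c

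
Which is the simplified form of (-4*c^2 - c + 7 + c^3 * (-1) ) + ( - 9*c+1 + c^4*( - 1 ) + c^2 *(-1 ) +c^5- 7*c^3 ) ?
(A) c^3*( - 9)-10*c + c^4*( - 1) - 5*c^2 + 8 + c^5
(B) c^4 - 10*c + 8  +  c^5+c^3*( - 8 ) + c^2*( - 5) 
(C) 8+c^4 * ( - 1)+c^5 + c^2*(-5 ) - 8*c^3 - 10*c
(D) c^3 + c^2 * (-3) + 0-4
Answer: C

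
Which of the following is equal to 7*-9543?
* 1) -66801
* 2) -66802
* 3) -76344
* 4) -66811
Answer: 1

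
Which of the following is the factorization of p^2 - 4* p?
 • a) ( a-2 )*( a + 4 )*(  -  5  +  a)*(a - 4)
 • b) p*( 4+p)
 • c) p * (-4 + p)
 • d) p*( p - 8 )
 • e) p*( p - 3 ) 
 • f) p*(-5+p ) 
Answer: c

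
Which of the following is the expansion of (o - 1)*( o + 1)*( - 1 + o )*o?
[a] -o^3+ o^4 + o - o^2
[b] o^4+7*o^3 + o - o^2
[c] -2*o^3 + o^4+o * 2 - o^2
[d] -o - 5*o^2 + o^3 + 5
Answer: a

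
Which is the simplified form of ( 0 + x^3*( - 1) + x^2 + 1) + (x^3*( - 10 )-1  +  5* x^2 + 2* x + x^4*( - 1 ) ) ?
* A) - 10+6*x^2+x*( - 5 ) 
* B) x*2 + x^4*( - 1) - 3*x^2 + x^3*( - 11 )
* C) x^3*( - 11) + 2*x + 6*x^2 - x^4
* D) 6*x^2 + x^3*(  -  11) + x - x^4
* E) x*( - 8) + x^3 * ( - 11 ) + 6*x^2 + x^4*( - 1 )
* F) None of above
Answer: C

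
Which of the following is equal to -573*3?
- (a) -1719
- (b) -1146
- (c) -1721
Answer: a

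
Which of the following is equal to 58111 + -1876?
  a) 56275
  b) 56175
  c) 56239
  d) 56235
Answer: d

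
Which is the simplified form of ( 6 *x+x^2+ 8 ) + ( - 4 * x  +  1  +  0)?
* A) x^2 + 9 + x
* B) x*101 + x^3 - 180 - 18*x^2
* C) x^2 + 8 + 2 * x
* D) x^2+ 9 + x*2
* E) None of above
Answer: D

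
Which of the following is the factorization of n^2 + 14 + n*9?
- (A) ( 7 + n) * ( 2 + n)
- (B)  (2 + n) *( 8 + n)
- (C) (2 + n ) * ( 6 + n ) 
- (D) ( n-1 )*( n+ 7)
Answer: A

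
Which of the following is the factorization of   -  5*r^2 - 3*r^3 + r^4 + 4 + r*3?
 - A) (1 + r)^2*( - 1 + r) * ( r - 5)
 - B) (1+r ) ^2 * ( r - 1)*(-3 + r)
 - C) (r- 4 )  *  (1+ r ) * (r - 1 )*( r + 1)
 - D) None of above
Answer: C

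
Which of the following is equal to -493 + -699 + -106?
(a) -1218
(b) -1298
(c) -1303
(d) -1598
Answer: b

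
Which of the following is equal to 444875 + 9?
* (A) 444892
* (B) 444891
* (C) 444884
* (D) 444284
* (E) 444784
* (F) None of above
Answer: C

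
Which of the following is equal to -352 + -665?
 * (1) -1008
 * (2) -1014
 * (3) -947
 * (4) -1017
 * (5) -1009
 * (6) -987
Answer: 4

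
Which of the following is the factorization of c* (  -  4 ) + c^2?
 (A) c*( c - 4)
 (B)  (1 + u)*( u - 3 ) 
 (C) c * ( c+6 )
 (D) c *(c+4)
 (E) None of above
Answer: A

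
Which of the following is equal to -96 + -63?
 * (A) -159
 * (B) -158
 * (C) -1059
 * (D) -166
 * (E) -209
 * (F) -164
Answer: A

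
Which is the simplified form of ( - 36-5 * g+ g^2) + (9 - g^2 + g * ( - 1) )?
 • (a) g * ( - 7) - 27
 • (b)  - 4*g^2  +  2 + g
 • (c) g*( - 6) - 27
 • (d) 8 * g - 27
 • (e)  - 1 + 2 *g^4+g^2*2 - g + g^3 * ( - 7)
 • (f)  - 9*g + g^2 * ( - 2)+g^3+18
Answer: c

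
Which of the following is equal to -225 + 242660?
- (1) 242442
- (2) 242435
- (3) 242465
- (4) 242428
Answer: 2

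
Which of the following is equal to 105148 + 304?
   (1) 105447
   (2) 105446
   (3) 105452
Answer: 3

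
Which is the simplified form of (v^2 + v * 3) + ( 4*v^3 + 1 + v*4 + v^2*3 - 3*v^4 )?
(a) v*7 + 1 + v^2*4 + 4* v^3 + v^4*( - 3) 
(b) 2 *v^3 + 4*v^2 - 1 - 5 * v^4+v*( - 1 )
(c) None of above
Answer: a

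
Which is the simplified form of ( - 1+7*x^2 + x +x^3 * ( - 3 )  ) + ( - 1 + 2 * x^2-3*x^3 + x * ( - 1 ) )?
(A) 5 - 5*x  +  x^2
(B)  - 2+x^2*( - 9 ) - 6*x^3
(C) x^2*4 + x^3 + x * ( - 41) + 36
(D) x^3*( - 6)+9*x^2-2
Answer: D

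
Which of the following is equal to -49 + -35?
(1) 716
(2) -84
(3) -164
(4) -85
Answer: 2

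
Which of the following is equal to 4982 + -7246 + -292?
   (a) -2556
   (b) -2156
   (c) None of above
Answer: a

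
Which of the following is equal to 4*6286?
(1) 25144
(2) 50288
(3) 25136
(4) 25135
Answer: 1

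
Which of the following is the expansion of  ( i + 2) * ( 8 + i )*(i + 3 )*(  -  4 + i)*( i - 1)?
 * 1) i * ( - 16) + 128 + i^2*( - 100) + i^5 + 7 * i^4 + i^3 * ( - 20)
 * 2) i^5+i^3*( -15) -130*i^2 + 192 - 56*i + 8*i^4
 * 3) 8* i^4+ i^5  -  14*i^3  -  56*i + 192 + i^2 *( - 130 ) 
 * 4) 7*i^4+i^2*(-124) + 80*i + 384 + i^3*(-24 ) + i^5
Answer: 2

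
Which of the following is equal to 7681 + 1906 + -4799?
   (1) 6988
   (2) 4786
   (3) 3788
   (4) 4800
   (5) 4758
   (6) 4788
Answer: 6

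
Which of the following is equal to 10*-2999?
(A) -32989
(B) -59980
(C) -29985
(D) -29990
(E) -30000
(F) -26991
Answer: D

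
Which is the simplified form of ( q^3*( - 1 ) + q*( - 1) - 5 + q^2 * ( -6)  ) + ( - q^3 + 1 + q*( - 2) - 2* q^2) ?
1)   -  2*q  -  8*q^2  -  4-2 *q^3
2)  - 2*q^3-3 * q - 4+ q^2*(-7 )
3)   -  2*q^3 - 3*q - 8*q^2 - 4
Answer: 3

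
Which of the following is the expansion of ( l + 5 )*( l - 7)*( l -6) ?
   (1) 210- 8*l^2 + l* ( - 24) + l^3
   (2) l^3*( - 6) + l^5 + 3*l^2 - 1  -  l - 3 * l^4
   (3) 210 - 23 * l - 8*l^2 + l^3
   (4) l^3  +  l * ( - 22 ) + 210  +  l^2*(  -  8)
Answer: 3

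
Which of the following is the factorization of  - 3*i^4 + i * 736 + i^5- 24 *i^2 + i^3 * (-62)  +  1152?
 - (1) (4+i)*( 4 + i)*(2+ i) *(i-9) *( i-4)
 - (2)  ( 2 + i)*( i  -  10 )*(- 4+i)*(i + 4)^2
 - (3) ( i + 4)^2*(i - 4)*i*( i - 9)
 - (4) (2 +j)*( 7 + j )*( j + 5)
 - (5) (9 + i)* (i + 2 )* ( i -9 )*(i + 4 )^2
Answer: 1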